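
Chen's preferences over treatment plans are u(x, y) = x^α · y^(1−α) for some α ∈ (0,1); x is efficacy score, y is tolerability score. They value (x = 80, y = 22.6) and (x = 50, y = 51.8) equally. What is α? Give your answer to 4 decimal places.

The Cobb–Douglas utilities coincide, so 80^α·22.6^(1−α) = 50^α·51.8^(1−α).
(80/50)^α = (51.8/22.6)^(1−α); take logs: α·ln(80/50) = (1−α)·ln(51.8/22.6), i.e. α·0.4700036 = (1−α)·0.8294402.
Thus α·(1.2994438) = 0.8294402, so α = 0.8294402/1.2994438 ≈ 0.6383.

α ≈ 0.6383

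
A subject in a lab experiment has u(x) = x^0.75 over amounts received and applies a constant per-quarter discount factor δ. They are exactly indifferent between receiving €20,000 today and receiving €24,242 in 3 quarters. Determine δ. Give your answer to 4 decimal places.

Equating discounted utilities: u(20000) = δ^3·u(24242) ⇒ δ^3 = u(20000)/u(24242).
Since u(x) = x^0.75, δ^3 = (20000/24242)^0.75 = 0.82501^0.75 = 0.86566.
So δ = 0.86566^(1/3) ≈ 0.9530.

δ ≈ 0.9530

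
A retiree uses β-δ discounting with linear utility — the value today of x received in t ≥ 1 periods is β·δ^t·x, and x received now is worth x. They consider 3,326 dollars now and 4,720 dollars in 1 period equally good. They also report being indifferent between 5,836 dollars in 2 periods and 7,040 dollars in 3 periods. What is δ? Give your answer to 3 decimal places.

Both payoffs in the second observation are in the future, so β drops out: δ^2·5836 = δ^3·7040 ⇒ δ = 5836/7040 = 0.82898.

δ ≈ 0.829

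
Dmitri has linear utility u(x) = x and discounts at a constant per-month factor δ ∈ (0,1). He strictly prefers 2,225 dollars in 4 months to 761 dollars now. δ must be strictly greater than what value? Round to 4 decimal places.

The preference means 761 < δ^4·2225.
Dividing by 2225: δ^4 > 0.34202. Both sides are positive, so the 4th root keeps the direction.
δ > 0.34202^(1/4) = 0.7647.

δ > 0.7647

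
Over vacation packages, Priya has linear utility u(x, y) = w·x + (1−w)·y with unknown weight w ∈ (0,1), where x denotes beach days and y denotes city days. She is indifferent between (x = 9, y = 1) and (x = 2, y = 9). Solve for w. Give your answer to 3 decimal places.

u(9,1) = u(2,9) means w·9 + (1−w)·1 = w·2 + (1−w)·9.
Collecting terms: w·7 = (1−w)·8.
The marginal rate of substitution is 8/7, so w = 8/(7+8) = 0.533.

w = 0.533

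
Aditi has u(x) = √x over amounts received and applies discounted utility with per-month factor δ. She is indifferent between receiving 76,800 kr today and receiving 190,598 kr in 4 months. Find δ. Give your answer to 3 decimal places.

δ ≈ 0.893

The payoff in 4 months is discounted by δ^4, so u(76800) = δ^4·u(190598) and δ^4 = u(76800)/u(190598).
With u(x) = √x: δ^4 = √76800/√190598 = √(76800/190598) = 0.63478.
Hence δ = (0.63478)^(1/4) = 0.89260.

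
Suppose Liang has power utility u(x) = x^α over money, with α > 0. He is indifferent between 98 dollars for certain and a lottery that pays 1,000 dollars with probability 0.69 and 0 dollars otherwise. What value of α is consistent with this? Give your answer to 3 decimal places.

α ≈ 0.160

Since u(0) = 0, the lottery's EU is 0.69·1000^α.
Equating: 98^α = 0.69·1000^α, i.e. 0.0980^α = 0.69.
Taking logs: α·ln(98/1000) = ln(0.69), so α = -0.371064 / -2.322788 ≈ 0.160.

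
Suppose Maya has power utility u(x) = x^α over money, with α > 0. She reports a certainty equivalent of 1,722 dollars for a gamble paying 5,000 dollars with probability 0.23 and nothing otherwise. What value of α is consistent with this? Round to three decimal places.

The lottery's expected utility is 0.23·u(5000) + 0.77·u(0) = 0.23·5000^α (since u(0) = 0 for α > 0).
Setting u(1722) equal to that: 1722^α = 0.23·5000^α ⇒ (1722/5000)^α = 0.23.
α = ln(0.23) / ln(1722/5000) = -1.469676/-1.065952 ≈ 1.379.

α ≈ 1.379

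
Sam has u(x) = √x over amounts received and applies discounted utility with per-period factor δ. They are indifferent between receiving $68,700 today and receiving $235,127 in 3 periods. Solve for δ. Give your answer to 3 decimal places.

δ ≈ 0.815

The payoff in 3 periods is discounted by δ^3, so u(68700) = δ^3·u(235127) and δ^3 = u(68700)/u(235127).
With u(x) = √x: δ^3 = √68700/√235127 = √(68700/235127) = 0.54054.
So δ = 0.54054^(1/3) ≈ 0.815.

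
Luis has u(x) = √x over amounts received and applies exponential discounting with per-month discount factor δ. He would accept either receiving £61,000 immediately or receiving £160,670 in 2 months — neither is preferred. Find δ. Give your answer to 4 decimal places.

δ ≈ 0.7850

Equating discounted utilities: u(61000) = δ^2·u(160670) ⇒ δ^2 = u(61000)/u(160670).
Since u(x) = √x, δ^2 = √(61000/160670) = 0.61617.
Taking the square root: δ = 0.61617^(1/2) ≈ 0.7850.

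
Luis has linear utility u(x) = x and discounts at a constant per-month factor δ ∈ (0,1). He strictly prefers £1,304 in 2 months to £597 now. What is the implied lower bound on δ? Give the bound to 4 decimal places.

δ > 0.6766

Under u(x) = x this choice says 597 < δ^2·1304.
Hence δ^2 > 597/1304 = 0.45782, and x ↦ x^(1/2) is increasing on (0,∞).
δ > 0.45782^(1/2) = 0.6766.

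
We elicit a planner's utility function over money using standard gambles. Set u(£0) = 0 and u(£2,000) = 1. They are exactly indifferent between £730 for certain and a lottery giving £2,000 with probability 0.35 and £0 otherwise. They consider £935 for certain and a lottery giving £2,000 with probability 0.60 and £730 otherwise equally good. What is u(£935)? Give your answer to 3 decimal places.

0.740

First, u(£730) = 0.35·u(£2,000) + 0.65·u(£0) = 0.35.
The second indifference gives u(£935) = 0.60·u(£2,000) + 0.40·u(£730) = 0.60·1.00 + 0.40·0.35 = 0.7400.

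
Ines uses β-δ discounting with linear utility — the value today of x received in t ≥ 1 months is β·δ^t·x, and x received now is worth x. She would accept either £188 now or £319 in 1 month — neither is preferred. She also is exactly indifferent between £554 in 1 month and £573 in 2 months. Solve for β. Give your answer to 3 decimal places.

Both payoffs in the second observation are in the future, so β drops out: δ^1·554 = δ^2·573 ⇒ δ = 554/573 = 0.96684.
Now use the now-vs-future pair: 188 = β·δ·319 gives β = 188/(0.96684·319) ≈ 0.610.

β ≈ 0.610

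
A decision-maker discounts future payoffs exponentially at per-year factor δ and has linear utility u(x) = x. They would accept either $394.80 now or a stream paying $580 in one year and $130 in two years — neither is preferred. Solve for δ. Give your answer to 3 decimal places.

Present value of the stream is 580·δ + 130·δ². Indifference gives 580δ + 130δ² = 394.80.
Rearranged: 130δ² + 580δ − 394.80 = 0.
By the quadratic formula (taking the positive root), δ = (−580 + √541696.00) / 260 ≈ 0.600.

δ ≈ 0.600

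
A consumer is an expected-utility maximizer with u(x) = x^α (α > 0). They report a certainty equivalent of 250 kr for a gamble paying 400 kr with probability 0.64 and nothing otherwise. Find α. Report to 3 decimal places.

α ≈ 0.950

The lottery's expected utility is 0.64·u(400) + 0.36·u(0) = 0.64·400^α (since u(0) = 0 for α > 0).
Equating: 250^α = 0.64·400^α, i.e. 0.6250^α = 0.64.
Taking logs: α·ln(250/400) = ln(0.64), so α = -0.446287 / -0.470004 ≈ 0.950.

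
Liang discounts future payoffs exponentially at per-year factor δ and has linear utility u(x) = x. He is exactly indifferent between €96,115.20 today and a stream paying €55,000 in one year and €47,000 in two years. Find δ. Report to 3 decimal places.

The stream is worth 55000δ + 47000δ² today, so 55000δ + 47000δ² = 96115.20.
That is, 47000δ² + 55000δ − 96115.20 = 0, a quadratic in δ.
The positive root is δ = [−55000 + √(55000² + 4·47000·96115.20)] / (2·47000) = (−55000 + 145240.000)/94000 ≈ 0.960.

δ ≈ 0.960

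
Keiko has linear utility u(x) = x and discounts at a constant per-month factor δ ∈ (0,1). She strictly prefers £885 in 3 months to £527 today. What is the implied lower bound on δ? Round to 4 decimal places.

Under u(x) = x this choice says 527 < δ^3·885.
So δ^3 > 527/885 = 0.59548; taking the cube root of both positive sides preserves the inequality.
δ > 0.59548^(1/3) = 0.8413.

δ > 0.8413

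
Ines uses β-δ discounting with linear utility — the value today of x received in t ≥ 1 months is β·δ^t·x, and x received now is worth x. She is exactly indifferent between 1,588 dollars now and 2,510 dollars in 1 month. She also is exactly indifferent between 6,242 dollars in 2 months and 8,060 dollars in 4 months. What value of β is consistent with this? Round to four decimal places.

Both payoffs in the second observation are in the future, so β drops out: δ^2·6242 = δ^4·8060 ⇒ δ^2 = 6242/8060 = 0.77444, so δ = 0.88002.
Substituting δ into 1588 = β·δ·2510: β = 1588/(2208.859) ≈ 0.7189.

β ≈ 0.7189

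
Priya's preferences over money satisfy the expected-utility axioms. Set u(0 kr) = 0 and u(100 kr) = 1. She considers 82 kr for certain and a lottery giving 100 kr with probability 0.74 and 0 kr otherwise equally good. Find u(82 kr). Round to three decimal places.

u(82 kr) equals the lottery's expected utility: 0.74·1 + 0.26·0 = 0.74.

0.740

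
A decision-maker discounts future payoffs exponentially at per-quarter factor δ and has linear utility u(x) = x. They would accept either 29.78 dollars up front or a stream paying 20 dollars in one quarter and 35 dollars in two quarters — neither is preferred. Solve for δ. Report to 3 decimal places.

The stream is worth 20δ + 35δ² today, so 20δ + 35δ² = 29.78.
Rearranged: 35δ² + 20δ − 29.78 = 0.
The positive root is δ = [−20 + √(20² + 4·35·29.78)] / (2·35) = (−20 + 67.596)/70 ≈ 0.680.

δ ≈ 0.680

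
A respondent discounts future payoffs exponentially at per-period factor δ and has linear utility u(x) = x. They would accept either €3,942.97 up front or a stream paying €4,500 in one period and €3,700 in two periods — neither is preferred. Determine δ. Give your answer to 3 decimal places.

The stream is worth 4500δ + 3700δ² today, so 4500δ + 3700δ² = 3942.97.
So 3700δ² + 4500δ − 3942.97 = 0.
δ = (−4500 + √(4500² + 4·3700·3942.97)) / (2·3700) = (−4500 + √78605956.00) / 7400 ≈ 0.590.

δ ≈ 0.590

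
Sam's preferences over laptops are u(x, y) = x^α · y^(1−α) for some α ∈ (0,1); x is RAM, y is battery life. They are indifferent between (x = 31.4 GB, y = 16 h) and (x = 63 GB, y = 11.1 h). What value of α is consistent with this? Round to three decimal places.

α ≈ 0.344

The Cobb–Douglas utilities coincide, so 31.4^α·16^(1−α) = 63^α·11.1^(1−α).
(31.4/63)^α = (11.1/16)^(1−α); take logs: α·ln(31.4/63) = (1−α)·ln(11.1/16), i.e. α·-0.696327 = (1−α)·-0.365644.
So α/(1−α) = (-0.365644)/(-0.696327) = 0.525104, and α = 0.525104/1.525104 ≈ 0.344.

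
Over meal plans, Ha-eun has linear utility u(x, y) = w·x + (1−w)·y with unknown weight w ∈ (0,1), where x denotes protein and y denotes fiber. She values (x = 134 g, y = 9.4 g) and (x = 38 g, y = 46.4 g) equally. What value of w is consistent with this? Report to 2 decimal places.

w = 0.28

Indifference: w·134 + (1−w)·9.4 = w·38 + (1−w)·46.4.
Collecting terms: w·96 = (1−w)·37.
Hence w = 37/(96+37) = 37/133 = 0.28.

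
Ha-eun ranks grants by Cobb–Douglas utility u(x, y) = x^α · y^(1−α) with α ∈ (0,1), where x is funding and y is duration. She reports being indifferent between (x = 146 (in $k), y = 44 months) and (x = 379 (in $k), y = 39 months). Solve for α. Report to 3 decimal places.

α ≈ 0.112

Set the two utilities equal: 146^α·44^(1−α) = 379^α·39^(1−α).
Rearrange to (146/379)^α = (39/44)^(1−α) and take logs: α·-0.953930 = (1−α)·-0.120628.
So α/(1−α) = (-0.120628)/(-0.953930) = 0.126454, and α = 0.126454/1.126454 ≈ 0.112.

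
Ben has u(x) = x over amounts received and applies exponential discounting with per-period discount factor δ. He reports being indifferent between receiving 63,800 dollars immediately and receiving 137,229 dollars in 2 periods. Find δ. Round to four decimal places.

δ ≈ 0.6818

Equating discounted utilities: u(63800) = δ^2·u(137229) ⇒ δ^2 = u(63800)/u(137229).
With u(x) = x: δ^2 = 63800/137229 = 0.46492.
Hence δ = (0.46492)^(1/2) = 0.681848.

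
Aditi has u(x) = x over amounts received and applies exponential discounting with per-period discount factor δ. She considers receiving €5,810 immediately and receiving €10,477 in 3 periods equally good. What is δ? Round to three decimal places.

δ ≈ 0.822

Indifference means u(5810) = δ^3 · u(10477), so δ^3 = u(5810)/u(10477).
With u(x) = x: δ^3 = 5810/10477 = 0.55455.
Taking the cube root: δ = 0.55455^(1/3) ≈ 0.822.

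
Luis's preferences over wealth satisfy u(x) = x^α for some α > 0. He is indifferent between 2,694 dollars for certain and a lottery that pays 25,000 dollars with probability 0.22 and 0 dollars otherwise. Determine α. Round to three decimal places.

EU(lottery) = 0.22·25000^α + 0.78·0 = 0.22·25000^α.
Equating: 2694^α = 0.22·25000^α, i.e. 0.1078^α = 0.22.
Taking logs: α·ln(2694/25000) = ln(0.22), so α = -1.514128 / -2.227849 ≈ 0.680.

α ≈ 0.680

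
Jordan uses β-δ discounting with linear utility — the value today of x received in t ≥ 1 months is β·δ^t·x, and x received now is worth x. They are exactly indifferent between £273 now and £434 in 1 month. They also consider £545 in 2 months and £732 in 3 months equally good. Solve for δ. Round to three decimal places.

δ ≈ 0.745

Both payoffs in the second observation are in the future, so β drops out: δ^2·545 = δ^3·732 ⇒ δ = 545/732 = 0.74454.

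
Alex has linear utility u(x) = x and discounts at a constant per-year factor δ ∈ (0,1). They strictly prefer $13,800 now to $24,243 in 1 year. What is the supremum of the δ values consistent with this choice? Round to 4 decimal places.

Comparing present values: 13800 > δ·24243.
So δ < 13800/24243 = 0.56924.

δ < 0.5692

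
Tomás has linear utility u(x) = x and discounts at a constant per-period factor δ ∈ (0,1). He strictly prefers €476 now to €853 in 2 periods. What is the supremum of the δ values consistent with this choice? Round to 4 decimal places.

The preference means 476 > δ^2·853.
So δ^2 < 476/853 = 0.55803; taking the square root of both positive sides preserves the inequality.
δ < 0.55803^(1/2) = 0.7470.

δ < 0.7470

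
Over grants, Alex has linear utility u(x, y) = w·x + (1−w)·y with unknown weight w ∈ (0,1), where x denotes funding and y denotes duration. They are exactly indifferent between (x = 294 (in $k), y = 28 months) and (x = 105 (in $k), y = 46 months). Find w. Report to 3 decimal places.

Indifference: w·294 + (1−w)·28 = w·105 + (1−w)·46.
w·(294−105) = (1−w)·(46−28), i.e. w·189 = (1−w)·18.
The marginal rate of substitution is 18/189, so w = 18/(189+18) = 0.087.

w = 0.087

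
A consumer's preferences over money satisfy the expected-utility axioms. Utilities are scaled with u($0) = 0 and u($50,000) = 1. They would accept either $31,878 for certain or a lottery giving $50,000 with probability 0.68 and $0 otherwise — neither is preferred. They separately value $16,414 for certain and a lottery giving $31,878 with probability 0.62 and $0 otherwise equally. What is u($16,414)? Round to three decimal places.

0.422

First, u($31,878) = 0.68·u($50,000) + 0.32·u($0) = 0.68.
The second indifference gives u($16,414) = 0.62·u($31,878) + 0.38·u($0) = 0.62·0.68 + 0.38·0.00 = 0.4216.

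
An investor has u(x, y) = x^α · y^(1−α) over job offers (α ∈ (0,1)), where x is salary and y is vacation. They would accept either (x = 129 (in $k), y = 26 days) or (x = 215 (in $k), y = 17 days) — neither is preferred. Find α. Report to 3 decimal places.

α ≈ 0.454

Set the two utilities equal: 129^α·26^(1−α) = 215^α·17^(1−α).
Taking logs: α·ln 129 + (1−α)·ln 26 = α·ln 215 + (1−α)·ln 17, i.e. α·-0.510826 = (1−α)·-0.424883.
With A = -0.510826 and B = -0.424883: α·A = (1−α)·B, so α = B/(A+B) = -0.424883/-0.935709 ≈ 0.454.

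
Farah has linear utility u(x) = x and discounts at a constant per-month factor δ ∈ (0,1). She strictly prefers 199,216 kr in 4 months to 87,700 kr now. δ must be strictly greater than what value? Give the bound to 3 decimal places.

δ > 0.815

Comparing present values: 87700 < δ^4·199216.
Dividing by 199216: δ^4 > 0.44023. Both sides are positive, so the 4th root keeps the direction.
δ > 0.44023^(1/4) = 0.815.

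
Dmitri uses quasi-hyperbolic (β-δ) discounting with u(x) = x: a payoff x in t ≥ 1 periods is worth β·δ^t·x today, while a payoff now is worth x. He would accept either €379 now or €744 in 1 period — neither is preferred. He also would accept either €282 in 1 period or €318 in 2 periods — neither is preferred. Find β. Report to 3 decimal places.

Both payoffs in the second observation are in the future, so β drops out: δ^1·282 = δ^2·318 ⇒ δ = 282/318 = 0.88679.
The first indifference: 379 = β·δ·744, so β = 379/(δ·744) = 379/(0.88679·744) ≈ 0.574.

β ≈ 0.574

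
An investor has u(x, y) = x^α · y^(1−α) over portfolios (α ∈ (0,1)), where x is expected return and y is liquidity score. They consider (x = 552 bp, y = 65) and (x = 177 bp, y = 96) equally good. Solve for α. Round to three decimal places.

α ≈ 0.255

The Cobb–Douglas utilities coincide, so 552^α·65^(1−α) = 177^α·96^(1−α).
Taking logs: α·ln 552 + (1−α)·ln 65 = α·ln 177 + (1−α)·ln 96, i.e. α·1.137398 = (1−α)·0.389961.
With A = 1.137398 and B = 0.389961: α·A = (1−α)·B, so α = B/(A+B) = 0.389961/1.527359 ≈ 0.255.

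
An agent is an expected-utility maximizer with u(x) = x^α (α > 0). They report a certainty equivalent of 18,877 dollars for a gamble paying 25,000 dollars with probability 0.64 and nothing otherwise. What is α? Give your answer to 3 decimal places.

The lottery's expected utility is 0.64·u(25000) + 0.36·u(0) = 0.64·25000^α (since u(0) = 0 for α > 0).
Equating: 18877^α = 0.64·25000^α, i.e. 0.7551^α = 0.64.
Take logs: α = ln 0.64 / ln(18877/25000) ≈ 1.58860.

α ≈ 1.589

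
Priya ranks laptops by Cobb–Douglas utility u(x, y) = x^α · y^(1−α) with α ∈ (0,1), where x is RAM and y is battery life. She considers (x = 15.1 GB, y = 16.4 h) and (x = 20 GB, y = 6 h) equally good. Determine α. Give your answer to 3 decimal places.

α ≈ 0.782

Set the two utilities equal: 15.1^α·16.4^(1−α) = 20^α·6^(1−α).
Taking logs: α·ln 15.1 + (1−α)·ln 16.4 = α·ln 20 + (1−α)·ln 6, i.e. α·-0.281038 = (1−α)·-1.005522.
Thus α·(-1.286560) = -1.005522, so α = -1.005522/-1.286560 ≈ 0.782.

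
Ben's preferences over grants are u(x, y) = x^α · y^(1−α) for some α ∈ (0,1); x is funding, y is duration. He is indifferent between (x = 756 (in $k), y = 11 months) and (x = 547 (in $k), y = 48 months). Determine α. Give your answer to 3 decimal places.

The Cobb–Douglas utilities coincide, so 756^α·11^(1−α) = 547^α·48^(1−α).
Taking logs: α·ln 756 + (1−α)·ln 11 = α·ln 547 + (1−α)·ln 48, i.e. α·0.323593 = (1−α)·1.473306.
So α/(1−α) = (1.473306)/(0.323593) = 4.552960, and α = 4.552960/5.552960 ≈ 0.820.

α ≈ 0.820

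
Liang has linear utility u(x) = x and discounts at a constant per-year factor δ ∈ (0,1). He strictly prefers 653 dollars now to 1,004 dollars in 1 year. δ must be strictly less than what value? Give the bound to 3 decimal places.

The preference means 653 > δ·1004.
Dividing through by 1004 gives δ < 0.65040.

δ < 0.650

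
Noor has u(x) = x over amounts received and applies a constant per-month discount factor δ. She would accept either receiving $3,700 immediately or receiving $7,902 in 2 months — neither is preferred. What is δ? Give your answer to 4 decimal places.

δ ≈ 0.6843

The payoff in 2 months is discounted by δ^2, so u(3700) = δ^2·u(7902) and δ^2 = u(3700)/u(7902).
With u(x) = x: δ^2 = 3700/7902 = 0.46824.
Taking the square root: δ = 0.46824^(1/2) ≈ 0.6843.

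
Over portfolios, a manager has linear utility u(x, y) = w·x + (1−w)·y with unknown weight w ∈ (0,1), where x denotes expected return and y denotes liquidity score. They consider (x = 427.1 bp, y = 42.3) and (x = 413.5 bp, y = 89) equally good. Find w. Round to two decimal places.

Indifference: w·427.1 + (1−w)·42.3 = w·413.5 + (1−w)·89.
Rearranging, 13.6·w − 46.7·(1−w) = 0.
So w/(1−w) = 46.7/13.6 = 3.4338, giving w = 46.7/(13.6+46.7) = 0.77.

w = 0.77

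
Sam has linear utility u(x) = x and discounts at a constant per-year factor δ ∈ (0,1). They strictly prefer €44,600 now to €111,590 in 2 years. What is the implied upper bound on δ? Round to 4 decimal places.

δ < 0.6322

Under u(x) = x this choice says 44600 > δ^2·111590.
Hence δ^2 < 44600/111590 = 0.39968, and x ↦ x^(1/2) is increasing on (0,∞).
δ < 0.39968^(1/2) = 0.6322.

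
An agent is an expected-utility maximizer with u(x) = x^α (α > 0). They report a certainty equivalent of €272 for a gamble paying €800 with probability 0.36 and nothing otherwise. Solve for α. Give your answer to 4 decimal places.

Since u(0) = 0, the lottery's EU is 0.36·800^α.
Indifference: 272^α = 0.36·800^α, so (272/800)^α = 0.36.
Take logs: α = ln 0.36 / ln(272/800) ≈ 0.947017.

α ≈ 0.9470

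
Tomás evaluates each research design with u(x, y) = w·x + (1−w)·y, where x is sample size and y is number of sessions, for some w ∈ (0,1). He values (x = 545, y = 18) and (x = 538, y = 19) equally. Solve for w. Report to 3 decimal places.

w = 0.125

u(545,18) = u(538,19) means w·545 + (1−w)·18 = w·538 + (1−w)·19.
Collecting terms: w·7 = (1−w)·1.
So w/(1−w) = 1/7 = 0.1429, giving w = 1/(7+1) = 0.125.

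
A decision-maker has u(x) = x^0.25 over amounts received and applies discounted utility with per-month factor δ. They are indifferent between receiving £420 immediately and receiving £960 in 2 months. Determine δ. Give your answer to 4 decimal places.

δ ≈ 0.9018

Equating discounted utilities: u(420) = δ^2·u(960) ⇒ δ^2 = u(420)/u(960).
Since u(x) = x^0.25, δ^2 = (420/960)^0.25 = 0.43750^0.25 = 0.81329.
Hence δ = (0.81329)^(1/2) = 0.901825.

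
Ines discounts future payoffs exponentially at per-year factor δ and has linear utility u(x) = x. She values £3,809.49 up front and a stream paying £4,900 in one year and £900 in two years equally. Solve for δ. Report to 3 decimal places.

δ ≈ 0.690

The stream is worth 4900δ + 900δ² today, so 4900δ + 900δ² = 3809.49.
Rearranged: 900δ² + 4900δ − 3809.49 = 0.
By the quadratic formula (taking the positive root), δ = (−4900 + √37724164.00) / 1800 ≈ 0.690.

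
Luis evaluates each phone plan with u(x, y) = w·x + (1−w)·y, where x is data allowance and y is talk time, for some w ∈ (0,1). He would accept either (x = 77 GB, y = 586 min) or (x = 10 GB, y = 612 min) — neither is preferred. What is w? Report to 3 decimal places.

u(77,586) = u(10,612) means w·77 + (1−w)·586 = w·10 + (1−w)·612.
Collecting terms: w·67 = (1−w)·26.
Hence w = 26/(67+26) = 26/93 = 0.280.

w = 0.280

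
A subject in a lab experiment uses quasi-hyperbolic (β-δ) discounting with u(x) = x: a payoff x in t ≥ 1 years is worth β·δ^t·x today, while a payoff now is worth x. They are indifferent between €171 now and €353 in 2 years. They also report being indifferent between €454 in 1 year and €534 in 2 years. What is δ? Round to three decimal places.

From the later pair, β·δ^1·454 = β·δ^2·534; dividing through, δ = 454/534 = 0.85019.

δ ≈ 0.850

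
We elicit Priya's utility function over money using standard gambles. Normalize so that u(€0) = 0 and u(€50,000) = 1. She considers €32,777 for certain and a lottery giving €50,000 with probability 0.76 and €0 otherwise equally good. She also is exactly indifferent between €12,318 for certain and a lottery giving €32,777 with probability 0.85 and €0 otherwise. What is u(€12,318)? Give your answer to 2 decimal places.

0.65

First, u(€32,777) = 0.76·u(€50,000) + 0.24·u(€0) = 0.76.
Then u(€12,318) = 0.85·u(€32,777) + 0.15·u(€0) = 0.85·0.76 + 0.15·0.00 = 0.6460.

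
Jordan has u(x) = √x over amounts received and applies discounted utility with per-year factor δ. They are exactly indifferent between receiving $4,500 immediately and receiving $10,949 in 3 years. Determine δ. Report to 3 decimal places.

δ ≈ 0.862

The payoff in 3 years is discounted by δ^3, so u(4500) = δ^3·u(10949) and δ^3 = u(4500)/u(10949).
With u(x) = √x: δ^3 = √4500/√10949 = √(4500/10949) = 0.64109.
Taking the cube root: δ = 0.64109^(1/3) ≈ 0.862.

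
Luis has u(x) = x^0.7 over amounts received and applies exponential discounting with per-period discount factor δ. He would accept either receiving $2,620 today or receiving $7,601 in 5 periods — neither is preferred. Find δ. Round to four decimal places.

The payoff in 5 periods is discounted by δ^5, so u(2620) = δ^5·u(7601) and δ^5 = u(2620)/u(7601).
Since u(x) = x^0.7, δ^5 = (2620/7601)^0.7 = 0.34469^0.7 = 0.47446.
Taking the 5th root: δ = 0.47446^(1/5) ≈ 0.8615.

δ ≈ 0.8615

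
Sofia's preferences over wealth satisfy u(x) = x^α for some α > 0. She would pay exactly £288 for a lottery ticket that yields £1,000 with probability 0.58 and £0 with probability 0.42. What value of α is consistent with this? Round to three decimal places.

α ≈ 0.438

Since u(0) = 0, the lottery's EU is 0.58·1000^α.
Setting u(288) equal to that: 288^α = 0.58·1000^α ⇒ (288/1000)^α = 0.58.
Take logs: α = ln 0.58 / ln(288/1000) ≈ 0.43760.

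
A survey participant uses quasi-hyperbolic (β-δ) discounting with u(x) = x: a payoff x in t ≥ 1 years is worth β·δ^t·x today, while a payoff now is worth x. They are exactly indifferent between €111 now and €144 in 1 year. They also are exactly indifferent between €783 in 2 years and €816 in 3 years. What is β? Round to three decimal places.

From the later pair, β·δ^2·783 = β·δ^3·816; dividing through, δ = 783/816 = 0.95956.
Substituting δ into 111 = β·δ·144: β = 111/(138.176) ≈ 0.803.

β ≈ 0.803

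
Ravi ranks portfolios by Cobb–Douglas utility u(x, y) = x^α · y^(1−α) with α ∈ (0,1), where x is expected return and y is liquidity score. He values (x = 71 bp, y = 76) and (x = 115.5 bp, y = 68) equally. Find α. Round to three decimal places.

Set the two utilities equal: 71^α·76^(1−α) = 115.5^α·68^(1−α).
Taking logs: α·ln 71 + (1−α)·ln 76 = α·ln 115.5 + (1−α)·ln 68, i.e. α·-0.486591 = (1−α)·-0.111226.
With A = -0.486591 and B = -0.111226: α·A = (1−α)·B, so α = B/(A+B) = -0.111226/-0.597817 ≈ 0.186.

α ≈ 0.186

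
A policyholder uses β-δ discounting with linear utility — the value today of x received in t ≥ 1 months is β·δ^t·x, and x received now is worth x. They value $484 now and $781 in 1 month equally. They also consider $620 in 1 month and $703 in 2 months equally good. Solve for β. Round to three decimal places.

β ≈ 0.703

Both payoffs in the second observation are in the future, so β drops out: δ^1·620 = δ^2·703 ⇒ δ = 620/703 = 0.88193.
The first indifference: 484 = β·δ·781, so β = 484/(δ·781) = 484/(0.88193·781) ≈ 0.703.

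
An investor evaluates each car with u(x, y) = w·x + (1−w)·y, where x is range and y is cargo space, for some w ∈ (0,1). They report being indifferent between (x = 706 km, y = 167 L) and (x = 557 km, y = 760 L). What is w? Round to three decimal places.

w = 0.799

u(706,167) = u(557,760) means w·706 + (1−w)·167 = w·557 + (1−w)·760.
Collecting terms: w·149 = (1−w)·593.
Hence w = 593/(149+593) = 593/742 = 0.799.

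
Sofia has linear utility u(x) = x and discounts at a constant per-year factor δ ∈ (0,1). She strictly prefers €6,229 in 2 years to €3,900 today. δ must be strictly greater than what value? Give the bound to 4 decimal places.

δ > 0.7913

Under u(x) = x this choice says 3900 < δ^2·6229.
Dividing by 6229: δ^2 > 0.62610. Both sides are positive, so the square root keeps the direction.
δ > 0.62610^(1/2) = 0.7913.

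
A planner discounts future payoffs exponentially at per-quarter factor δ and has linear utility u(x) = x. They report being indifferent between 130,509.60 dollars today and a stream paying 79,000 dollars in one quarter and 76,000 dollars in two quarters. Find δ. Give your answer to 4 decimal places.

The stream is worth 79000δ + 76000δ² today, so 79000δ + 76000δ² = 130509.60.
That is, 76000δ² + 79000δ − 130509.60 = 0, a quadratic in δ.
The positive root is δ = [−79000 + √(79000² + 4·76000·130509.60)] / (2·76000) = (−79000 + 214280.000)/152000 ≈ 0.8900.

δ ≈ 0.8900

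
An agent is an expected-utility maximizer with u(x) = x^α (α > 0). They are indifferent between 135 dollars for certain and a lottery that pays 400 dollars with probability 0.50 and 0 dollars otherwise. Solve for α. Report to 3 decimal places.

α ≈ 0.638

EU(lottery) = 0.50·400^α + 0.50·0 = 0.50·400^α.
Setting u(135) equal to that: 135^α = 0.50·400^α ⇒ (135/400)^α = 0.50.
α = ln(0.50) / ln(135/400) = -0.693147/-1.086190 ≈ 0.638.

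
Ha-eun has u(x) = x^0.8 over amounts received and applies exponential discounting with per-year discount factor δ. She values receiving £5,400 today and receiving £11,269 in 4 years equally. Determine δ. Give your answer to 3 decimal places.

Indifference means u(5400) = δ^4 · u(11269), so δ^4 = u(5400)/u(11269).
With u(x) = x^0.8: δ^4 = 5400^0.8/11269^0.8 = (5400/11269)^0.8 = 0.55515.
Hence δ = (0.55515)^(1/4) = 0.86318.

δ ≈ 0.863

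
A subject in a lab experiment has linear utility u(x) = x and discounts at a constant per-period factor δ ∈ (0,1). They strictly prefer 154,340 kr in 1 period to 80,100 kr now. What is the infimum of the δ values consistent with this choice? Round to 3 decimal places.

Under u(x) = x this choice says 80100 < δ·154340.
So δ > 80100/154340 = 0.51898.

δ > 0.519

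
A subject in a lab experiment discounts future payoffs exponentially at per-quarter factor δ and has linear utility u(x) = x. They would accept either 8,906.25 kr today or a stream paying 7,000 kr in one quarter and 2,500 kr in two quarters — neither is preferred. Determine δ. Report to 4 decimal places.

δ ≈ 0.9500

Equating present values: 8906.25 = 7000δ + 2500δ².
Rearranged: 2500δ² + 7000δ − 8906.25 = 0.
By the quadratic formula (taking the positive root), δ = (−7000 + √138062500.00) / 5000 ≈ 0.9500.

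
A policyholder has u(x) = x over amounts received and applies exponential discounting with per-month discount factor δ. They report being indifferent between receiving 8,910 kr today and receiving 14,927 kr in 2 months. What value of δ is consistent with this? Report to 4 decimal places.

The payoff in 2 months is discounted by δ^2, so u(8910) = δ^2·u(14927) and δ^2 = u(8910)/u(14927).
With u(x) = x: δ^2 = 8910/14927 = 0.59690.
Taking the square root: δ = 0.59690^(1/2) ≈ 0.7726.

δ ≈ 0.7726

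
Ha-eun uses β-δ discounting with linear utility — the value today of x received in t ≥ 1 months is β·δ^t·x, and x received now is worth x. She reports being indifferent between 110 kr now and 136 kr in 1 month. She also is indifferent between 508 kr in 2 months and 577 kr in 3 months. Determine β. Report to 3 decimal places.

From the later pair, β·δ^2·508 = β·δ^3·577; dividing through, δ = 508/577 = 0.88042.
The first indifference: 110 = β·δ·136, so β = 110/(δ·136) = 110/(0.88042·136) ≈ 0.919.

β ≈ 0.919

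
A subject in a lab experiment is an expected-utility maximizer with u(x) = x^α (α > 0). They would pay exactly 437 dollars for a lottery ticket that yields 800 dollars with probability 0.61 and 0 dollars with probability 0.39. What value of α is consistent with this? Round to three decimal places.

Since u(0) = 0, the lottery's EU is 0.61·800^α.
Indifference: 437^α = 0.61·800^α, so (437/800)^α = 0.61.
Take logs: α = ln 0.61 / ln(437/800) ≈ 0.81745.

α ≈ 0.817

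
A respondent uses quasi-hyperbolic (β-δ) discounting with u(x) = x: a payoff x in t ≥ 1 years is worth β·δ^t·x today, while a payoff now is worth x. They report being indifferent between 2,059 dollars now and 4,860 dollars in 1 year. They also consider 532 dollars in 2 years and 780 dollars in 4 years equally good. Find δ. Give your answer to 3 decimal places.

δ ≈ 0.826

Both payoffs in the second observation are in the future, so β drops out: δ^2·532 = δ^4·780 ⇒ δ^2 = 532/780 = 0.68205, so δ = 0.82586.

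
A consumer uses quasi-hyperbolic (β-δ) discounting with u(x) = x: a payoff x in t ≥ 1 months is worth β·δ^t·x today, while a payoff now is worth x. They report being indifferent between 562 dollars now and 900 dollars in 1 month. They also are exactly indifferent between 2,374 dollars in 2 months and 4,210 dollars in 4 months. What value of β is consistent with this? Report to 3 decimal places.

β ≈ 0.832

From the later pair, β·δ^2·2374 = β·δ^4·4210; dividing through, δ^2 = 2374/4210 = 0.56390, so δ = 0.75093.
Substituting δ into 562 = β·δ·900: β = 562/(675.837) ≈ 0.832.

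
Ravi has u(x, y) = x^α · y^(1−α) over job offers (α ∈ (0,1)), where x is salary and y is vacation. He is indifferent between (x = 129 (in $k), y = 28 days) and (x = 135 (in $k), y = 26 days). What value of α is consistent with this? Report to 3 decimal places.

α ≈ 0.620

The Cobb–Douglas utilities coincide, so 129^α·28^(1−α) = 135^α·26^(1−α).
(129/135)^α = (26/28)^(1−α); take logs: α·ln(129/135) = (1−α)·ln(26/28), i.e. α·-0.045462 = (1−α)·-0.074108.
So α/(1−α) = (-0.074108)/(-0.045462) = 1.630109, and α = 1.630109/2.630109 ≈ 0.620.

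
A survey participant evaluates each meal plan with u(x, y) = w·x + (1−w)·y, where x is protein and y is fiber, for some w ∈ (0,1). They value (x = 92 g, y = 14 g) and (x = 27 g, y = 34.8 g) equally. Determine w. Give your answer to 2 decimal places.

Indifference: w·92 + (1−w)·14 = w·27 + (1−w)·34.8.
w·(92−27) = (1−w)·(34.8−14), i.e. w·65 = (1−w)·20.8.
Hence w = 20.8/(65+20.8) = 20.8/85.8 = 0.24.

w = 0.24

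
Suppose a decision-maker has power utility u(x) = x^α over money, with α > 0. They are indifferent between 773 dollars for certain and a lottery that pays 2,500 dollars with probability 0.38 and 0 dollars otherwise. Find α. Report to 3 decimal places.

Since u(0) = 0, the lottery's EU is 0.38·2500^α.
Equating: 773^α = 0.38·2500^α, i.e. 0.3092^α = 0.38.
α = ln(0.38) / ln(773/2500) = -0.967584/-1.173767 ≈ 0.824.

α ≈ 0.824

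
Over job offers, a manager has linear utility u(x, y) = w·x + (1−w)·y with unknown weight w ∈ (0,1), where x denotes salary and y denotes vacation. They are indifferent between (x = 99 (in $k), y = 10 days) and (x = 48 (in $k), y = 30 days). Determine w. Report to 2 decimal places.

Indifference: w·99 + (1−w)·10 = w·48 + (1−w)·30.
Collecting terms: w·51 = (1−w)·20.
So w/(1−w) = 20/51 = 0.3922, giving w = 20/(51+20) = 0.28.

w = 0.28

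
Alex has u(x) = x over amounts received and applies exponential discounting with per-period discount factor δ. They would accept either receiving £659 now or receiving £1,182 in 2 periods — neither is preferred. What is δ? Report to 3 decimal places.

δ ≈ 0.747

Equating discounted utilities: u(659) = δ^2·u(1182) ⇒ δ^2 = u(659)/u(1182).
With u(x) = x: δ^2 = 659/1182 = 0.55753.
Taking the square root: δ = 0.55753^(1/2) ≈ 0.747.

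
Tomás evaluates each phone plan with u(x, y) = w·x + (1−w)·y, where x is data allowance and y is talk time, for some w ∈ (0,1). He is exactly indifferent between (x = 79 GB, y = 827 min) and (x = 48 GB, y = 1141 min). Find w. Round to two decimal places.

w = 0.91

Indifference: w·79 + (1−w)·827 = w·48 + (1−w)·1141.
w·(79−48) = (1−w)·(1141−827), i.e. w·31 = (1−w)·314.
The marginal rate of substitution is 314/31, so w = 314/(31+314) = 0.91.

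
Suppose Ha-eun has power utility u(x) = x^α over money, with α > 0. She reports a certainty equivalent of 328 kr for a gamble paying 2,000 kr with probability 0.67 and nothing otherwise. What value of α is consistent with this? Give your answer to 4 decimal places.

Since u(0) = 0, the lottery's EU is 0.67·2000^α.
Indifference: 328^α = 0.67·2000^α, so (328/2000)^α = 0.67.
Take logs: α = ln 0.67 / ln(328/2000) ≈ 0.221517.

α ≈ 0.2215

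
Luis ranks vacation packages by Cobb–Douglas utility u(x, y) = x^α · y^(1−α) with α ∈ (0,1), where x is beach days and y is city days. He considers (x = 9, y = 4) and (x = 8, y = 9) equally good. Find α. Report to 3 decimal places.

α ≈ 0.873

Indifference: 9^α · 4^(1−α) = 8^α · 9^(1−α).
Rearrange to (9/8)^α = (9/4)^(1−α) and take logs: α·0.117783 = (1−α)·0.810930.
So α/(1−α) = (0.810930)/(0.117783) = 6.884949, and α = 6.884949/7.884949 ≈ 0.873.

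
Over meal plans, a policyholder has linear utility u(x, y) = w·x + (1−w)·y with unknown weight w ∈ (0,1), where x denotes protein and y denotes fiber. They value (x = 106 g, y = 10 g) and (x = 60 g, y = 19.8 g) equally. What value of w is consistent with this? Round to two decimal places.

Equating utilities: w·106 + (1−w)·10 = w·60 + (1−w)·19.8.
w·(106−60) = (1−w)·(19.8−10), i.e. w·46 = (1−w)·9.8.
The marginal rate of substitution is 9.8/46, so w = 9.8/(46+9.8) = 0.18.

w = 0.18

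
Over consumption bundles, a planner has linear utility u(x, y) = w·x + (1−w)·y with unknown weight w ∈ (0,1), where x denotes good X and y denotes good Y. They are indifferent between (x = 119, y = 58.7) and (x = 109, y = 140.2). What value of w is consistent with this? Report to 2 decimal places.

w = 0.89

u(119,58.7) = u(109,140.2) means w·119 + (1−w)·58.7 = w·109 + (1−w)·140.2.
Collecting terms: w·10 = (1−w)·81.5.
Hence w = 81.5/(10+81.5) = 81.5/91.5 = 0.89.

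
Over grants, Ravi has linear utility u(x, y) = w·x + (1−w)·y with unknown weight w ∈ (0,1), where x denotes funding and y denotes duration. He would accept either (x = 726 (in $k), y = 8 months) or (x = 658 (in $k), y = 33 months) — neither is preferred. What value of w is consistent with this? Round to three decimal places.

u(726,8) = u(658,33) means w·726 + (1−w)·8 = w·658 + (1−w)·33.
Collecting terms: w·68 = (1−w)·25.
So w/(1−w) = 25/68 = 0.3676, giving w = 25/(68+25) = 0.269.

w = 0.269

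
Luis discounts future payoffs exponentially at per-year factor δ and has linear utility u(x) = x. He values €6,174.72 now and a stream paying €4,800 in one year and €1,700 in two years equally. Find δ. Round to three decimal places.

The stream is worth 4800δ + 1700δ² today, so 4800δ + 1700δ² = 6174.72.
Rearranged: 1700δ² + 4800δ − 6174.72 = 0.
The positive root is δ = [−4800 + √(4800² + 4·1700·6174.72)] / (2·1700) = (−4800 + 8064.000)/3400 ≈ 0.960.

δ ≈ 0.960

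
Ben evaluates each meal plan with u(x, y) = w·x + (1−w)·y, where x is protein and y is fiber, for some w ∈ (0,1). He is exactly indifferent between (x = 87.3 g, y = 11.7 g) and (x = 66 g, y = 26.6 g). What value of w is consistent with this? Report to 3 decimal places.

w = 0.412

Equating utilities: w·87.3 + (1−w)·11.7 = w·66 + (1−w)·26.6.
Collecting terms: w·21.3 = (1−w)·14.9.
Hence w = 14.9/(21.3+14.9) = 14.9/36.2 = 0.412.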